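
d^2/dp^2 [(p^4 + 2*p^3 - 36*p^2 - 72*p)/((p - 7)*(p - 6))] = 2*(p^3 - 21*p^2 + 147*p + 476)/(p^3 - 21*p^2 + 147*p - 343)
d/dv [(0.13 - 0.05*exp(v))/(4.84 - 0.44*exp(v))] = -0.1848*exp(v)/(0.44*exp(v) - 4.84)^2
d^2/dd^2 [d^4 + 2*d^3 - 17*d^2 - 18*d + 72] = 12*d^2 + 12*d - 34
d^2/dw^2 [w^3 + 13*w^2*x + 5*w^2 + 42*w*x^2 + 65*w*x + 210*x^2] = 6*w + 26*x + 10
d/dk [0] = 0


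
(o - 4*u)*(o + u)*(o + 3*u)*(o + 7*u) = o^4 + 7*o^3*u - 13*o^2*u^2 - 103*o*u^3 - 84*u^4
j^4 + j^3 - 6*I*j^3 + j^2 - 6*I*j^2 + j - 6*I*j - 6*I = (j + 1)*(j - 6*I)*(j - I)*(j + I)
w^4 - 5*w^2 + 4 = (w - 2)*(w - 1)*(w + 1)*(w + 2)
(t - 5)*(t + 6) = t^2 + t - 30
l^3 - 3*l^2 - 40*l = l*(l - 8)*(l + 5)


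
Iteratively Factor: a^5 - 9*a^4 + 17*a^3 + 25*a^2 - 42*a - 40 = (a - 5)*(a^4 - 4*a^3 - 3*a^2 + 10*a + 8) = (a - 5)*(a + 1)*(a^3 - 5*a^2 + 2*a + 8) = (a - 5)*(a - 2)*(a + 1)*(a^2 - 3*a - 4) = (a - 5)*(a - 2)*(a + 1)^2*(a - 4)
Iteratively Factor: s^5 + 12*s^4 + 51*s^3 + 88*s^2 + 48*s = (s + 4)*(s^4 + 8*s^3 + 19*s^2 + 12*s) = (s + 4)^2*(s^3 + 4*s^2 + 3*s) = (s + 3)*(s + 4)^2*(s^2 + s) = s*(s + 3)*(s + 4)^2*(s + 1)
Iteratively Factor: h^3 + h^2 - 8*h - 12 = (h + 2)*(h^2 - h - 6) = (h + 2)^2*(h - 3)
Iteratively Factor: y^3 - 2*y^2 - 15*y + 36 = (y + 4)*(y^2 - 6*y + 9) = (y - 3)*(y + 4)*(y - 3)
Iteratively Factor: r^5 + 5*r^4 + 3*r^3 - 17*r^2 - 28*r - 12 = (r + 3)*(r^4 + 2*r^3 - 3*r^2 - 8*r - 4) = (r - 2)*(r + 3)*(r^3 + 4*r^2 + 5*r + 2) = (r - 2)*(r + 2)*(r + 3)*(r^2 + 2*r + 1) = (r - 2)*(r + 1)*(r + 2)*(r + 3)*(r + 1)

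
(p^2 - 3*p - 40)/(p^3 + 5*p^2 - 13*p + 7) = (p^2 - 3*p - 40)/(p^3 + 5*p^2 - 13*p + 7)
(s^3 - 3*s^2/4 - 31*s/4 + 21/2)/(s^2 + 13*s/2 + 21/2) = (4*s^2 - 15*s + 14)/(2*(2*s + 7))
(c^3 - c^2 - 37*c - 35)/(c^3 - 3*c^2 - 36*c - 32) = (c^2 - 2*c - 35)/(c^2 - 4*c - 32)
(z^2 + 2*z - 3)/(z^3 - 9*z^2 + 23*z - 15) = (z + 3)/(z^2 - 8*z + 15)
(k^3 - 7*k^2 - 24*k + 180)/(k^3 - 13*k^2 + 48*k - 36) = (k + 5)/(k - 1)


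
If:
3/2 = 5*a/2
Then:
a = 3/5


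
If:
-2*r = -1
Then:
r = 1/2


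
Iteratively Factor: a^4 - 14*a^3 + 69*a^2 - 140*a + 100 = (a - 2)*(a^3 - 12*a^2 + 45*a - 50) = (a - 2)^2*(a^2 - 10*a + 25) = (a - 5)*(a - 2)^2*(a - 5)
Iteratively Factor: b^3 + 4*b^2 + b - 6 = (b - 1)*(b^2 + 5*b + 6) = (b - 1)*(b + 2)*(b + 3)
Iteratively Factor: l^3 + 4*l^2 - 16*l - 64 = (l - 4)*(l^2 + 8*l + 16) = (l - 4)*(l + 4)*(l + 4)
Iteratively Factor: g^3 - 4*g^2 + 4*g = (g - 2)*(g^2 - 2*g) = g*(g - 2)*(g - 2)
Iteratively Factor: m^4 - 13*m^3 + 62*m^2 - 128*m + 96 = (m - 4)*(m^3 - 9*m^2 + 26*m - 24) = (m - 4)^2*(m^2 - 5*m + 6) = (m - 4)^2*(m - 3)*(m - 2)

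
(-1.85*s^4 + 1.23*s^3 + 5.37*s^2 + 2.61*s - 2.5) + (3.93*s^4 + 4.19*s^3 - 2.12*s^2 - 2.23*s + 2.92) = 2.08*s^4 + 5.42*s^3 + 3.25*s^2 + 0.38*s + 0.42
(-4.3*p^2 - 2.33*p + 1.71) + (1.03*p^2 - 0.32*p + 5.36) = -3.27*p^2 - 2.65*p + 7.07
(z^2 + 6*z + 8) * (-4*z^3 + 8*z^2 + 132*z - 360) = -4*z^5 - 16*z^4 + 148*z^3 + 496*z^2 - 1104*z - 2880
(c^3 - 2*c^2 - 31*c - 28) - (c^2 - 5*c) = c^3 - 3*c^2 - 26*c - 28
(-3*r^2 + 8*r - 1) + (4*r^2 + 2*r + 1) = r^2 + 10*r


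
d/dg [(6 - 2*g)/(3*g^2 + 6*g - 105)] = 2*(-g^2 - 2*g + 2*(g - 3)*(g + 1) + 35)/(3*(g^2 + 2*g - 35)^2)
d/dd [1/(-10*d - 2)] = 5/(2*(5*d + 1)^2)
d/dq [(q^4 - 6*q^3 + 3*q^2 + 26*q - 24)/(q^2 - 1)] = 2*(q^3 - q^2 - 5*q - 13)/(q^2 + 2*q + 1)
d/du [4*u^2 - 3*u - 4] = 8*u - 3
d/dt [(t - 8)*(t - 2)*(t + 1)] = 3*t^2 - 18*t + 6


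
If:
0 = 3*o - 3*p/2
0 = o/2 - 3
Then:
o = 6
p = 12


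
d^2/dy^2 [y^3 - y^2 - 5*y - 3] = 6*y - 2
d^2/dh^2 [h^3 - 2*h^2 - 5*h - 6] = 6*h - 4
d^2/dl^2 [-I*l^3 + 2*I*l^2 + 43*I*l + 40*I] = I*(4 - 6*l)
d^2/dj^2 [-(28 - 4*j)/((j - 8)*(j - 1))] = 8*(j^3 - 21*j^2 + 165*j - 439)/(j^6 - 27*j^5 + 267*j^4 - 1161*j^3 + 2136*j^2 - 1728*j + 512)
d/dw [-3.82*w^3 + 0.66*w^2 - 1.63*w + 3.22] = -11.46*w^2 + 1.32*w - 1.63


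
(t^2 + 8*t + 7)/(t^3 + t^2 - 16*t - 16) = (t + 7)/(t^2 - 16)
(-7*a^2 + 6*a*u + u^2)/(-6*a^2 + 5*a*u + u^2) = (7*a + u)/(6*a + u)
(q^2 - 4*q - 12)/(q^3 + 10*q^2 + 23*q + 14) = (q - 6)/(q^2 + 8*q + 7)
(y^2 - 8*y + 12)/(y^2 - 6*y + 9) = (y^2 - 8*y + 12)/(y^2 - 6*y + 9)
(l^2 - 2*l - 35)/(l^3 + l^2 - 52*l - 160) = (l - 7)/(l^2 - 4*l - 32)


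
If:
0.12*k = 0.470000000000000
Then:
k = 3.92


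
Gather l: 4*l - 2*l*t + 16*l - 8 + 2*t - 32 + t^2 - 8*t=l*(20 - 2*t) + t^2 - 6*t - 40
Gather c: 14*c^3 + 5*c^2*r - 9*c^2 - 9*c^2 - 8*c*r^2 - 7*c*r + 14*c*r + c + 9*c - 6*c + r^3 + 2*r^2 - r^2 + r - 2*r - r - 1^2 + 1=14*c^3 + c^2*(5*r - 18) + c*(-8*r^2 + 7*r + 4) + r^3 + r^2 - 2*r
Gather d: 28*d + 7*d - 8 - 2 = 35*d - 10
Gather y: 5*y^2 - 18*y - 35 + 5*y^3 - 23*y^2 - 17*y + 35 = 5*y^3 - 18*y^2 - 35*y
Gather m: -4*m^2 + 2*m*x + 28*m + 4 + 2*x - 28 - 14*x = -4*m^2 + m*(2*x + 28) - 12*x - 24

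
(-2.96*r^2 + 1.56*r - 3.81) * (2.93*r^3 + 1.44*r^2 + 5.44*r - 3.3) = -8.6728*r^5 + 0.308400000000001*r^4 - 25.0193*r^3 + 12.768*r^2 - 25.8744*r + 12.573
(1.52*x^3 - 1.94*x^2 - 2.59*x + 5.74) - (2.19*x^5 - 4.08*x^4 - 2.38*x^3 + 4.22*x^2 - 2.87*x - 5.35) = -2.19*x^5 + 4.08*x^4 + 3.9*x^3 - 6.16*x^2 + 0.28*x + 11.09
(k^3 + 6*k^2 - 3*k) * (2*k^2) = 2*k^5 + 12*k^4 - 6*k^3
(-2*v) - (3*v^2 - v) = -3*v^2 - v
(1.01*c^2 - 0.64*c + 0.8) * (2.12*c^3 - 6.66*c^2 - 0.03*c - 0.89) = 2.1412*c^5 - 8.0834*c^4 + 5.9281*c^3 - 6.2077*c^2 + 0.5456*c - 0.712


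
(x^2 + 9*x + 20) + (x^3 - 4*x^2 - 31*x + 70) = x^3 - 3*x^2 - 22*x + 90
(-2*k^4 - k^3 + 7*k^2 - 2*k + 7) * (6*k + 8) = -12*k^5 - 22*k^4 + 34*k^3 + 44*k^2 + 26*k + 56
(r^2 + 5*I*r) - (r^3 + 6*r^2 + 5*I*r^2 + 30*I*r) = -r^3 - 5*r^2 - 5*I*r^2 - 25*I*r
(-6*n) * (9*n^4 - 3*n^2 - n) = -54*n^5 + 18*n^3 + 6*n^2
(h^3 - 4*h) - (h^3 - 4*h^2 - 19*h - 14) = 4*h^2 + 15*h + 14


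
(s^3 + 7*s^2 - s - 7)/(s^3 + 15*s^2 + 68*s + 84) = (s^2 - 1)/(s^2 + 8*s + 12)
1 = 1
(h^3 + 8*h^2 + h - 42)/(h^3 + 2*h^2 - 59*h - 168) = (h - 2)/(h - 8)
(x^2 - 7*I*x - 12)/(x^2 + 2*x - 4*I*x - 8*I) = (x - 3*I)/(x + 2)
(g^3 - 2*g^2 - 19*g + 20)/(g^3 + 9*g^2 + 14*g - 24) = (g - 5)/(g + 6)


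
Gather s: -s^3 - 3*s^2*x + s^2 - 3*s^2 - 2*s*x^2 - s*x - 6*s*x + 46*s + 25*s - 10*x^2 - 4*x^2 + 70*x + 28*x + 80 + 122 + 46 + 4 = -s^3 + s^2*(-3*x - 2) + s*(-2*x^2 - 7*x + 71) - 14*x^2 + 98*x + 252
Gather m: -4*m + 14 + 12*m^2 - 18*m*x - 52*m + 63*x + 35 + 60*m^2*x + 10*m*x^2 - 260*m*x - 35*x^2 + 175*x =m^2*(60*x + 12) + m*(10*x^2 - 278*x - 56) - 35*x^2 + 238*x + 49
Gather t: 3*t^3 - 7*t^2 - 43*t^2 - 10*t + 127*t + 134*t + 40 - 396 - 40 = 3*t^3 - 50*t^2 + 251*t - 396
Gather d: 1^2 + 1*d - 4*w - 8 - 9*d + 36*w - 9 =-8*d + 32*w - 16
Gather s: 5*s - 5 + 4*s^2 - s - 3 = 4*s^2 + 4*s - 8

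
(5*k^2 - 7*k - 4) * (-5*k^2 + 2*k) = -25*k^4 + 45*k^3 + 6*k^2 - 8*k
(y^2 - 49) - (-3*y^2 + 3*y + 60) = 4*y^2 - 3*y - 109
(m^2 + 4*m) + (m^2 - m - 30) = 2*m^2 + 3*m - 30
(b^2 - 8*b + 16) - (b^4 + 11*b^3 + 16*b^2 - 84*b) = -b^4 - 11*b^3 - 15*b^2 + 76*b + 16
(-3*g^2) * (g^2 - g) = -3*g^4 + 3*g^3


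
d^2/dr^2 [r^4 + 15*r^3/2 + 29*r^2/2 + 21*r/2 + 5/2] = 12*r^2 + 45*r + 29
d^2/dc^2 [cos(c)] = -cos(c)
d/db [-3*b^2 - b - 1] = -6*b - 1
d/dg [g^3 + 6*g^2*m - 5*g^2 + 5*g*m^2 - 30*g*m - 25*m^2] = 3*g^2 + 12*g*m - 10*g + 5*m^2 - 30*m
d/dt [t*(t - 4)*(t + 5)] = 3*t^2 + 2*t - 20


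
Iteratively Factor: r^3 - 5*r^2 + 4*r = (r - 4)*(r^2 - r) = r*(r - 4)*(r - 1)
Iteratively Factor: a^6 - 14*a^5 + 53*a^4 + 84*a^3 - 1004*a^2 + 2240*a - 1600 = (a - 2)*(a^5 - 12*a^4 + 29*a^3 + 142*a^2 - 720*a + 800) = (a - 5)*(a - 2)*(a^4 - 7*a^3 - 6*a^2 + 112*a - 160) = (a - 5)*(a - 4)*(a - 2)*(a^3 - 3*a^2 - 18*a + 40) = (a - 5)^2*(a - 4)*(a - 2)*(a^2 + 2*a - 8) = (a - 5)^2*(a - 4)*(a - 2)*(a + 4)*(a - 2)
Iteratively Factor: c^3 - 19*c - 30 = (c + 2)*(c^2 - 2*c - 15) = (c + 2)*(c + 3)*(c - 5)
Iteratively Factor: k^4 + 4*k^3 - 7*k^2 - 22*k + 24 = (k + 3)*(k^3 + k^2 - 10*k + 8) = (k + 3)*(k + 4)*(k^2 - 3*k + 2) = (k - 2)*(k + 3)*(k + 4)*(k - 1)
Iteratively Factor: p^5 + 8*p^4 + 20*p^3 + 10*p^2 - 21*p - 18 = (p + 3)*(p^4 + 5*p^3 + 5*p^2 - 5*p - 6) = (p + 1)*(p + 3)*(p^3 + 4*p^2 + p - 6) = (p - 1)*(p + 1)*(p + 3)*(p^2 + 5*p + 6) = (p - 1)*(p + 1)*(p + 2)*(p + 3)*(p + 3)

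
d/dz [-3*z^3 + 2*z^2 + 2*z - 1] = -9*z^2 + 4*z + 2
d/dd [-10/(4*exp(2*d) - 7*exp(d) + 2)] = (80*exp(d) - 70)*exp(d)/(4*exp(2*d) - 7*exp(d) + 2)^2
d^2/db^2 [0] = 0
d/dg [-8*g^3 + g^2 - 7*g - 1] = -24*g^2 + 2*g - 7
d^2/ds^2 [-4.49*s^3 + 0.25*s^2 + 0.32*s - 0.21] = 0.5 - 26.94*s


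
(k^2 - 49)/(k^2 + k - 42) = (k - 7)/(k - 6)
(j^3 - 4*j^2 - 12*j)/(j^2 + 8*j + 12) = j*(j - 6)/(j + 6)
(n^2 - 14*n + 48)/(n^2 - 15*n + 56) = (n - 6)/(n - 7)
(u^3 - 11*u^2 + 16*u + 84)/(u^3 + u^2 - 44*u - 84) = (u - 6)/(u + 6)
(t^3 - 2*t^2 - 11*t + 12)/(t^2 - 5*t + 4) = t + 3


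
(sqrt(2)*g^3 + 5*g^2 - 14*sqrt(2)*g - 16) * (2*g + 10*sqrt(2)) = 2*sqrt(2)*g^4 + 30*g^3 + 22*sqrt(2)*g^2 - 312*g - 160*sqrt(2)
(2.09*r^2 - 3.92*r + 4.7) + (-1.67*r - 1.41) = 2.09*r^2 - 5.59*r + 3.29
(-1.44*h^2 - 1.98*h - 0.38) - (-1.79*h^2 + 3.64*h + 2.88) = 0.35*h^2 - 5.62*h - 3.26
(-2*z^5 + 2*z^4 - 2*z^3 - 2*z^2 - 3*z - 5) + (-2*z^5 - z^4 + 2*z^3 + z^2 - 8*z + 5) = -4*z^5 + z^4 - z^2 - 11*z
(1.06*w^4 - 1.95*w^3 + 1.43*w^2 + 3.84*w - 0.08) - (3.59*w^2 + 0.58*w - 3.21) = 1.06*w^4 - 1.95*w^3 - 2.16*w^2 + 3.26*w + 3.13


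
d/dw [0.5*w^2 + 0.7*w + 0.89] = 1.0*w + 0.7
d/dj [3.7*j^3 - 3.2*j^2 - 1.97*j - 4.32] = 11.1*j^2 - 6.4*j - 1.97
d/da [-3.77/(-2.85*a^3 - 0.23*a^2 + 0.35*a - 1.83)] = (-32.2335*a^2 - 1.7342*a + 1.3195)/(2.85*a^3 + 0.23*a^2 - 0.35*a + 1.83)^2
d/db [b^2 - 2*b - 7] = 2*b - 2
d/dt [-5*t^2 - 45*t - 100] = -10*t - 45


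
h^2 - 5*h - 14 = (h - 7)*(h + 2)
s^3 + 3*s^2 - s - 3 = (s - 1)*(s + 1)*(s + 3)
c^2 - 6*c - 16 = (c - 8)*(c + 2)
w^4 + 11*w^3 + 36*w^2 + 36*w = w*(w + 2)*(w + 3)*(w + 6)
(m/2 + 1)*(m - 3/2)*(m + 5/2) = m^3/2 + 3*m^2/2 - 7*m/8 - 15/4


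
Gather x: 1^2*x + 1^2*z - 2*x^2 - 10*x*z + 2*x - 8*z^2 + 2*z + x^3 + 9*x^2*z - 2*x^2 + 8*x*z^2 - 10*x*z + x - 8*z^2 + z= x^3 + x^2*(9*z - 4) + x*(8*z^2 - 20*z + 4) - 16*z^2 + 4*z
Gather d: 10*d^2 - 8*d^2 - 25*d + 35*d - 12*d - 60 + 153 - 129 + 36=2*d^2 - 2*d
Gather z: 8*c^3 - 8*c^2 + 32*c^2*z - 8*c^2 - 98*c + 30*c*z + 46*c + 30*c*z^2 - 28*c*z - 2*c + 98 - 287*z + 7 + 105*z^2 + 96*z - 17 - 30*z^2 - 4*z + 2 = 8*c^3 - 16*c^2 - 54*c + z^2*(30*c + 75) + z*(32*c^2 + 2*c - 195) + 90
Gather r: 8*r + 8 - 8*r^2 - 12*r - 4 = -8*r^2 - 4*r + 4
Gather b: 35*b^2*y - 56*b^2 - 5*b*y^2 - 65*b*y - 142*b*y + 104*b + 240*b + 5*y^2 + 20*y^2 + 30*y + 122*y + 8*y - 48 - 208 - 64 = b^2*(35*y - 56) + b*(-5*y^2 - 207*y + 344) + 25*y^2 + 160*y - 320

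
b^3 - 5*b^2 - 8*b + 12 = (b - 6)*(b - 1)*(b + 2)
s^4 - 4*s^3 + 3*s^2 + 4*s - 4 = (s - 2)^2*(s - 1)*(s + 1)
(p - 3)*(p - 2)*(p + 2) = p^3 - 3*p^2 - 4*p + 12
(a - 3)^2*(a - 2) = a^3 - 8*a^2 + 21*a - 18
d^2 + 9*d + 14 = (d + 2)*(d + 7)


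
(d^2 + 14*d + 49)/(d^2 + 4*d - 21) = (d + 7)/(d - 3)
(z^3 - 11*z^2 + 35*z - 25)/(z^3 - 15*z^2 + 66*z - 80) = (z^2 - 6*z + 5)/(z^2 - 10*z + 16)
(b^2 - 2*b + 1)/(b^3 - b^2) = (b - 1)/b^2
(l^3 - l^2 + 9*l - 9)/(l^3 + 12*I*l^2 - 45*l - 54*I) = (l^2 - l*(1 + 3*I) + 3*I)/(l^2 + 9*I*l - 18)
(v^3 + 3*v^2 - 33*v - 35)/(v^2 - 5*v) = v + 8 + 7/v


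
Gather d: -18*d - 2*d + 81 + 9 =90 - 20*d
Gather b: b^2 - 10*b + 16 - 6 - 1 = b^2 - 10*b + 9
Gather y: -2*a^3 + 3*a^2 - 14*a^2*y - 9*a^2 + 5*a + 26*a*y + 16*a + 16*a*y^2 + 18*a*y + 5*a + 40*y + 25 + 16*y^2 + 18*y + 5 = -2*a^3 - 6*a^2 + 26*a + y^2*(16*a + 16) + y*(-14*a^2 + 44*a + 58) + 30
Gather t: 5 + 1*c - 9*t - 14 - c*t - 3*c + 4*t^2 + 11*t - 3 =-2*c + 4*t^2 + t*(2 - c) - 12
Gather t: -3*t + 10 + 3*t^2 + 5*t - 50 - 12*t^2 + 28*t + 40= -9*t^2 + 30*t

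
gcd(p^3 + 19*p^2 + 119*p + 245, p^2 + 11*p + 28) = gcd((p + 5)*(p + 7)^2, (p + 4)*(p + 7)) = p + 7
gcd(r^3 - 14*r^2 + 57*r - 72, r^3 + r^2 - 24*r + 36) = r - 3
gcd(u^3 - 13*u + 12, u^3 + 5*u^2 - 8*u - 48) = u^2 + u - 12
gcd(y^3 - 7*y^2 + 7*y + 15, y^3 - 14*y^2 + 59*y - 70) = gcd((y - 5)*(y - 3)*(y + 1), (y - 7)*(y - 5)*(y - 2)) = y - 5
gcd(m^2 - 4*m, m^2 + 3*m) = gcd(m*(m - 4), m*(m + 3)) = m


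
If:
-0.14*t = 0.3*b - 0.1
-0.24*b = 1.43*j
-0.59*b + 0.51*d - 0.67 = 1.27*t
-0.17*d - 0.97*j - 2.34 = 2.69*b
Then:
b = -1.58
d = 9.68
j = 0.26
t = 4.09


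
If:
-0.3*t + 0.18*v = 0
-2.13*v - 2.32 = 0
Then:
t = -0.65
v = -1.09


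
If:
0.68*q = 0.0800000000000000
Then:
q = 0.12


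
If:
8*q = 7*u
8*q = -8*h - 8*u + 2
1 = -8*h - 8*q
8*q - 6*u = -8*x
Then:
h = -29/64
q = 21/64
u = 3/8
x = -3/64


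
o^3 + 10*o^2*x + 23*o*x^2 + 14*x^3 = (o + x)*(o + 2*x)*(o + 7*x)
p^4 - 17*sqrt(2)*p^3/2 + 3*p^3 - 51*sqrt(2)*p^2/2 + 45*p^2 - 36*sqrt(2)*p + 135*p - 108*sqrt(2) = (p + 3)*(p - 4*sqrt(2))*(p - 3*sqrt(2))*(p - 3*sqrt(2)/2)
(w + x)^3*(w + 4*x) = w^4 + 7*w^3*x + 15*w^2*x^2 + 13*w*x^3 + 4*x^4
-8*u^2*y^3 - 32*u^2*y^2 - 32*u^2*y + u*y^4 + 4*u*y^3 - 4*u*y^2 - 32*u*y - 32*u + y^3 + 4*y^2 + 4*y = (-8*u + y)*(y + 2)^2*(u*y + 1)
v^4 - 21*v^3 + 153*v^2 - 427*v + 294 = (v - 7)^2*(v - 6)*(v - 1)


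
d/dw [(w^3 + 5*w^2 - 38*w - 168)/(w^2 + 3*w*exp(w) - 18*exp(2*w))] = ((w^2 + 3*w*exp(w) - 18*exp(2*w))*(3*w^2 + 10*w - 38) - (w^3 + 5*w^2 - 38*w - 168)*(3*w*exp(w) + 2*w - 36*exp(2*w) + 3*exp(w)))/(w^2 + 3*w*exp(w) - 18*exp(2*w))^2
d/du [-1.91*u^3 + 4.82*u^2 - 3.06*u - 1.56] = -5.73*u^2 + 9.64*u - 3.06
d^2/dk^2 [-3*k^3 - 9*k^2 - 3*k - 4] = -18*k - 18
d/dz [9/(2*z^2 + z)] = 9*(-4*z - 1)/(z^2*(2*z + 1)^2)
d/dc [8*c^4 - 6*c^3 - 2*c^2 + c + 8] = 32*c^3 - 18*c^2 - 4*c + 1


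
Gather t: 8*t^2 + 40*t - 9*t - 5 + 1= 8*t^2 + 31*t - 4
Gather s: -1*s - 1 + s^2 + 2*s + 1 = s^2 + s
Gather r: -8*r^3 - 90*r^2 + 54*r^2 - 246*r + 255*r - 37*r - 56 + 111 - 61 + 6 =-8*r^3 - 36*r^2 - 28*r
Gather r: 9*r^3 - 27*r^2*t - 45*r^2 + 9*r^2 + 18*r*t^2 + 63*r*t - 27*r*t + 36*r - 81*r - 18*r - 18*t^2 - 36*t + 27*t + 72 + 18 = 9*r^3 + r^2*(-27*t - 36) + r*(18*t^2 + 36*t - 63) - 18*t^2 - 9*t + 90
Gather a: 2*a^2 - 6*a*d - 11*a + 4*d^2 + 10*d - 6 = 2*a^2 + a*(-6*d - 11) + 4*d^2 + 10*d - 6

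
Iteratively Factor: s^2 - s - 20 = (s - 5)*(s + 4)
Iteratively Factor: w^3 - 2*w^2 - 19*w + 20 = (w + 4)*(w^2 - 6*w + 5) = (w - 5)*(w + 4)*(w - 1)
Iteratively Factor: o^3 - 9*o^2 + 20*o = (o)*(o^2 - 9*o + 20) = o*(o - 5)*(o - 4)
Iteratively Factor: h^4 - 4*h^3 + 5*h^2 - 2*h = (h - 1)*(h^3 - 3*h^2 + 2*h) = h*(h - 1)*(h^2 - 3*h + 2) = h*(h - 2)*(h - 1)*(h - 1)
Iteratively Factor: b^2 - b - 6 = (b + 2)*(b - 3)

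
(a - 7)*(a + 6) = a^2 - a - 42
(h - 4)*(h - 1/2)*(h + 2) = h^3 - 5*h^2/2 - 7*h + 4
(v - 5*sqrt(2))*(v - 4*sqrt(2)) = v^2 - 9*sqrt(2)*v + 40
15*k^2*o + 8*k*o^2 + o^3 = o*(3*k + o)*(5*k + o)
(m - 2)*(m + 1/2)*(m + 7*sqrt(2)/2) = m^3 - 3*m^2/2 + 7*sqrt(2)*m^2/2 - 21*sqrt(2)*m/4 - m - 7*sqrt(2)/2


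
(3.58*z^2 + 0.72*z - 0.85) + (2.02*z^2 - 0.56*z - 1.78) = 5.6*z^2 + 0.16*z - 2.63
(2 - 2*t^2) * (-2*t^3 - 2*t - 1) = 4*t^5 + 2*t^2 - 4*t - 2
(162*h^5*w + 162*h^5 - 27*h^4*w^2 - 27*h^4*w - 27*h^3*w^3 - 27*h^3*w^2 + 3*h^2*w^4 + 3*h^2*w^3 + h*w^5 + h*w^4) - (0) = 162*h^5*w + 162*h^5 - 27*h^4*w^2 - 27*h^4*w - 27*h^3*w^3 - 27*h^3*w^2 + 3*h^2*w^4 + 3*h^2*w^3 + h*w^5 + h*w^4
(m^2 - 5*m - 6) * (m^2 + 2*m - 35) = m^4 - 3*m^3 - 51*m^2 + 163*m + 210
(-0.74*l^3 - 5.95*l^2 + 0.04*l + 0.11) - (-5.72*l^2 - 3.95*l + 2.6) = -0.74*l^3 - 0.23*l^2 + 3.99*l - 2.49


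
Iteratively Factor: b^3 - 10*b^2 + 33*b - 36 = (b - 3)*(b^2 - 7*b + 12) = (b - 3)^2*(b - 4)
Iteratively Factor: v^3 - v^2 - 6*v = (v)*(v^2 - v - 6) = v*(v + 2)*(v - 3)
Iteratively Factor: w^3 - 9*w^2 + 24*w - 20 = (w - 2)*(w^2 - 7*w + 10) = (w - 5)*(w - 2)*(w - 2)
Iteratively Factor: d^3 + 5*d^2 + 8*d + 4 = (d + 2)*(d^2 + 3*d + 2) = (d + 2)^2*(d + 1)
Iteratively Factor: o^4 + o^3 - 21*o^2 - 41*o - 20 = (o + 1)*(o^3 - 21*o - 20) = (o + 1)^2*(o^2 - o - 20) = (o - 5)*(o + 1)^2*(o + 4)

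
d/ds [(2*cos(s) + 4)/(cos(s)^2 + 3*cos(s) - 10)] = 2*(cos(s)^2 + 4*cos(s) + 16)*sin(s)/(cos(s)^2 + 3*cos(s) - 10)^2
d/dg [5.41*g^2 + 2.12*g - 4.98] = 10.82*g + 2.12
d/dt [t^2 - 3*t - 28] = 2*t - 3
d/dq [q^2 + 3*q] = 2*q + 3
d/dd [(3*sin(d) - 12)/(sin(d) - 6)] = -6*cos(d)/(sin(d) - 6)^2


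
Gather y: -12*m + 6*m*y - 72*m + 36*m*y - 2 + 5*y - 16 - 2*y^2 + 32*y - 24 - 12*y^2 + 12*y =-84*m - 14*y^2 + y*(42*m + 49) - 42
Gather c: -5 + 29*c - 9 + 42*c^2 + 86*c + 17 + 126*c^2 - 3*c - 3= 168*c^2 + 112*c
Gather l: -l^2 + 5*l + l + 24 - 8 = -l^2 + 6*l + 16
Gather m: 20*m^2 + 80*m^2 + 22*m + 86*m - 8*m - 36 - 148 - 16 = 100*m^2 + 100*m - 200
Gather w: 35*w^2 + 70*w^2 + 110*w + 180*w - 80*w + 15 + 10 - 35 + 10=105*w^2 + 210*w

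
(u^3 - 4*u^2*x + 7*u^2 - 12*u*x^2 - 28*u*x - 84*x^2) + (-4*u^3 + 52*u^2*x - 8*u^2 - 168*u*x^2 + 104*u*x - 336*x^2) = -3*u^3 + 48*u^2*x - u^2 - 180*u*x^2 + 76*u*x - 420*x^2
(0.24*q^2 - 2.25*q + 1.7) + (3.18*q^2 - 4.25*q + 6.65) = 3.42*q^2 - 6.5*q + 8.35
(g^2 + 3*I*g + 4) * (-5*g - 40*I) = -5*g^3 - 55*I*g^2 + 100*g - 160*I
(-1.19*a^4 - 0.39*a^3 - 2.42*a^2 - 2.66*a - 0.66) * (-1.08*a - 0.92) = 1.2852*a^5 + 1.516*a^4 + 2.9724*a^3 + 5.0992*a^2 + 3.16*a + 0.6072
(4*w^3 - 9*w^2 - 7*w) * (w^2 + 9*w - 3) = 4*w^5 + 27*w^4 - 100*w^3 - 36*w^2 + 21*w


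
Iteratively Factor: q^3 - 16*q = (q - 4)*(q^2 + 4*q) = q*(q - 4)*(q + 4)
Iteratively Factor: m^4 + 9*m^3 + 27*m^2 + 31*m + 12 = (m + 3)*(m^3 + 6*m^2 + 9*m + 4) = (m + 1)*(m + 3)*(m^2 + 5*m + 4) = (m + 1)^2*(m + 3)*(m + 4)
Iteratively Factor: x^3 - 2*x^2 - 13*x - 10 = (x - 5)*(x^2 + 3*x + 2) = (x - 5)*(x + 2)*(x + 1)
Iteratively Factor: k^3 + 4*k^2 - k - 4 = (k - 1)*(k^2 + 5*k + 4) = (k - 1)*(k + 1)*(k + 4)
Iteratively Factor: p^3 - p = (p)*(p^2 - 1) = p*(p - 1)*(p + 1)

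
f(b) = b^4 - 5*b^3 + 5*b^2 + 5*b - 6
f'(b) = 4*b^3 - 15*b^2 + 10*b + 5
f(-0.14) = -6.59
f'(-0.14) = 3.30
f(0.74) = -1.29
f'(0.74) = 5.81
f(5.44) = 240.00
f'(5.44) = 259.45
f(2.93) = -0.49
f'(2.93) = 6.14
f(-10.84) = 20703.70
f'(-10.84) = -6961.03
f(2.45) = -1.24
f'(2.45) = -1.71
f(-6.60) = 3513.75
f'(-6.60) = -1864.38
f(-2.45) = 121.32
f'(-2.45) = -168.36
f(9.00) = 3360.00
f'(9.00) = 1796.00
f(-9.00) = 10560.00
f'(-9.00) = -4216.00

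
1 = 1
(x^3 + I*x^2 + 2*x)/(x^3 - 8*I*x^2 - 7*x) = (x + 2*I)/(x - 7*I)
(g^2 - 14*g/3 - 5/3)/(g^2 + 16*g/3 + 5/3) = (g - 5)/(g + 5)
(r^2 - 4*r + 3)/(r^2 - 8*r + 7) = (r - 3)/(r - 7)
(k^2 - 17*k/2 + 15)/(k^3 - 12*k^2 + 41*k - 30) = (k - 5/2)/(k^2 - 6*k + 5)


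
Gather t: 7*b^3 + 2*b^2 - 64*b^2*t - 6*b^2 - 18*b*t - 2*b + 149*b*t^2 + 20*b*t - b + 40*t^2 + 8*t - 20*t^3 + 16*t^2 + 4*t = 7*b^3 - 4*b^2 - 3*b - 20*t^3 + t^2*(149*b + 56) + t*(-64*b^2 + 2*b + 12)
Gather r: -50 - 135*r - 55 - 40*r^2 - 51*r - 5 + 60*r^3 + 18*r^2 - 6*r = 60*r^3 - 22*r^2 - 192*r - 110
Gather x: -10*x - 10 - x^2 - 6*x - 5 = -x^2 - 16*x - 15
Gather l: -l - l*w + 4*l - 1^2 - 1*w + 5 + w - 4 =l*(3 - w)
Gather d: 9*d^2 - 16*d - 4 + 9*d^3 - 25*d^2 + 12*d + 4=9*d^3 - 16*d^2 - 4*d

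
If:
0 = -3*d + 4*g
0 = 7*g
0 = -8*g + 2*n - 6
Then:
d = 0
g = 0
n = 3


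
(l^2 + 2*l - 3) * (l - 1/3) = l^3 + 5*l^2/3 - 11*l/3 + 1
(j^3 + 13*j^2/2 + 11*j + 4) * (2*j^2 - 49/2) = 2*j^5 + 13*j^4 - 5*j^3/2 - 605*j^2/4 - 539*j/2 - 98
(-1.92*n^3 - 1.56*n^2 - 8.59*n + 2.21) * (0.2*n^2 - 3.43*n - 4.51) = -0.384*n^5 + 6.2736*n^4 + 12.292*n^3 + 36.9413*n^2 + 31.1606*n - 9.9671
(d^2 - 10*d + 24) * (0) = 0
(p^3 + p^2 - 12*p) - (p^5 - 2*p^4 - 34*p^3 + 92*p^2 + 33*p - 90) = -p^5 + 2*p^4 + 35*p^3 - 91*p^2 - 45*p + 90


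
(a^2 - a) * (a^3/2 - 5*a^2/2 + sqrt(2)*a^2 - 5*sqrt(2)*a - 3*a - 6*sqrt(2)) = a^5/2 - 3*a^4 + sqrt(2)*a^4 - 6*sqrt(2)*a^3 - a^3/2 - sqrt(2)*a^2 + 3*a^2 + 6*sqrt(2)*a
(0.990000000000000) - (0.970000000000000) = 0.0200000000000000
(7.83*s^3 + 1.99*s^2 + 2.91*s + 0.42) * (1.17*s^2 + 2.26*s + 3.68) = 9.1611*s^5 + 20.0241*s^4 + 36.7165*s^3 + 14.3912*s^2 + 11.658*s + 1.5456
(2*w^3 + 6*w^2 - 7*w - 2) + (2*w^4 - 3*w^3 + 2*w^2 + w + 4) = 2*w^4 - w^3 + 8*w^2 - 6*w + 2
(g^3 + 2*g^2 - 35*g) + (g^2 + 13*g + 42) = g^3 + 3*g^2 - 22*g + 42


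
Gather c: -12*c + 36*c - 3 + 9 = 24*c + 6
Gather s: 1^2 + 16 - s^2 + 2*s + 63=-s^2 + 2*s + 80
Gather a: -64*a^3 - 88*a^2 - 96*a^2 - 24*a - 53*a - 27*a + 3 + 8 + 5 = -64*a^3 - 184*a^2 - 104*a + 16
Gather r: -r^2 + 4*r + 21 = -r^2 + 4*r + 21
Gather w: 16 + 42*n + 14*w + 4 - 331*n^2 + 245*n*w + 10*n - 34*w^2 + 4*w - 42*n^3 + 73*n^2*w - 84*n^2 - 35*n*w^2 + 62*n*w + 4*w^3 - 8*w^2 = -42*n^3 - 415*n^2 + 52*n + 4*w^3 + w^2*(-35*n - 42) + w*(73*n^2 + 307*n + 18) + 20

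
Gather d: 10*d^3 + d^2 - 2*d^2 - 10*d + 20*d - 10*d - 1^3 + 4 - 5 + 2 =10*d^3 - d^2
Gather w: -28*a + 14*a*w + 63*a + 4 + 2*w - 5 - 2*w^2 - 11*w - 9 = 35*a - 2*w^2 + w*(14*a - 9) - 10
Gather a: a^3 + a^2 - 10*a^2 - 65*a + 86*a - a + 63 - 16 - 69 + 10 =a^3 - 9*a^2 + 20*a - 12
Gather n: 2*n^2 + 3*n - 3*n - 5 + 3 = 2*n^2 - 2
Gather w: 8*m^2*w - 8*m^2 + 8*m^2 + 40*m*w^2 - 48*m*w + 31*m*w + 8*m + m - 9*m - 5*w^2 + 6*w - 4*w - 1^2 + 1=w^2*(40*m - 5) + w*(8*m^2 - 17*m + 2)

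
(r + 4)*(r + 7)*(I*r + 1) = I*r^3 + r^2 + 11*I*r^2 + 11*r + 28*I*r + 28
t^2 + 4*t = t*(t + 4)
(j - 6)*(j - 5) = j^2 - 11*j + 30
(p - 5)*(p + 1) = p^2 - 4*p - 5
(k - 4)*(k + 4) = k^2 - 16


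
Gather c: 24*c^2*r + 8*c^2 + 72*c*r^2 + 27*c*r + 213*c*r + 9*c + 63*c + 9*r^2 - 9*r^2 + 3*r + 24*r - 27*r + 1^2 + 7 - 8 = c^2*(24*r + 8) + c*(72*r^2 + 240*r + 72)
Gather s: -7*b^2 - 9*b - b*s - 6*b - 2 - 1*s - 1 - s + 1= -7*b^2 - 15*b + s*(-b - 2) - 2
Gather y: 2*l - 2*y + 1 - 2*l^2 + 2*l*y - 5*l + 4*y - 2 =-2*l^2 - 3*l + y*(2*l + 2) - 1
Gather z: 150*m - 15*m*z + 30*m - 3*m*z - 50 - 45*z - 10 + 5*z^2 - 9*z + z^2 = 180*m + 6*z^2 + z*(-18*m - 54) - 60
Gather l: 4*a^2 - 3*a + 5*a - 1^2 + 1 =4*a^2 + 2*a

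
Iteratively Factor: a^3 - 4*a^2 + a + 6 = (a - 3)*(a^2 - a - 2) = (a - 3)*(a - 2)*(a + 1)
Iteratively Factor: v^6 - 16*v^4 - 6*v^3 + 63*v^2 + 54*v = (v - 3)*(v^5 + 3*v^4 - 7*v^3 - 27*v^2 - 18*v) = v*(v - 3)*(v^4 + 3*v^3 - 7*v^2 - 27*v - 18) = v*(v - 3)^2*(v^3 + 6*v^2 + 11*v + 6) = v*(v - 3)^2*(v + 1)*(v^2 + 5*v + 6) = v*(v - 3)^2*(v + 1)*(v + 3)*(v + 2)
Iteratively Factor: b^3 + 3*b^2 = (b)*(b^2 + 3*b) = b*(b + 3)*(b)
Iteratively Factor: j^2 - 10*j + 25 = (j - 5)*(j - 5)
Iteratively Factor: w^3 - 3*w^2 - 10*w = (w - 5)*(w^2 + 2*w) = w*(w - 5)*(w + 2)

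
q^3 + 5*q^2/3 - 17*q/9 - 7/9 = (q - 1)*(q + 1/3)*(q + 7/3)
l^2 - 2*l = l*(l - 2)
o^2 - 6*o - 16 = (o - 8)*(o + 2)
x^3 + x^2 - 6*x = x*(x - 2)*(x + 3)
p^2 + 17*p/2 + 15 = (p + 5/2)*(p + 6)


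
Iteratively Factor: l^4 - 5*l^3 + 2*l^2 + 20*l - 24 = (l - 3)*(l^3 - 2*l^2 - 4*l + 8) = (l - 3)*(l - 2)*(l^2 - 4) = (l - 3)*(l - 2)^2*(l + 2)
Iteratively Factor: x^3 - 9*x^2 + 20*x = (x - 4)*(x^2 - 5*x) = (x - 5)*(x - 4)*(x)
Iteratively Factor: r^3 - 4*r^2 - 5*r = (r)*(r^2 - 4*r - 5) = r*(r - 5)*(r + 1)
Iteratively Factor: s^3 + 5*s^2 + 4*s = (s + 1)*(s^2 + 4*s) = s*(s + 1)*(s + 4)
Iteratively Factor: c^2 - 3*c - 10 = (c - 5)*(c + 2)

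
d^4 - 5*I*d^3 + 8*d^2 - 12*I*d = d*(d - 6*I)*(d - I)*(d + 2*I)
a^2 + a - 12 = (a - 3)*(a + 4)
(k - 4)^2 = k^2 - 8*k + 16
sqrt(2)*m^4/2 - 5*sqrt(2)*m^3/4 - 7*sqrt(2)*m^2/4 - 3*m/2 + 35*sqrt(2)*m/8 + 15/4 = (m - 5/2)*(m - 3*sqrt(2)/2)*(m + sqrt(2)/2)*(sqrt(2)*m/2 + 1)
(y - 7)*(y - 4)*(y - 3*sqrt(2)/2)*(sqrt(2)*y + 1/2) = sqrt(2)*y^4 - 11*sqrt(2)*y^3 - 5*y^3/2 + 55*y^2/2 + 109*sqrt(2)*y^2/4 - 70*y + 33*sqrt(2)*y/4 - 21*sqrt(2)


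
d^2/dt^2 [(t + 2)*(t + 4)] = 2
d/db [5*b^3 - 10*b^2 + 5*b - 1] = 15*b^2 - 20*b + 5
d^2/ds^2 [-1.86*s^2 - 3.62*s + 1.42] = -3.72000000000000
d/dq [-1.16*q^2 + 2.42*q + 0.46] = 2.42 - 2.32*q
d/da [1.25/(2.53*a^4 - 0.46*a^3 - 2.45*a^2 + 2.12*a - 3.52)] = (-12.65*a^3 + 1.725*a^2 + 6.125*a - 2.65)/(-2.53*a^4 + 0.46*a^3 + 2.45*a^2 - 2.12*a + 3.52)^2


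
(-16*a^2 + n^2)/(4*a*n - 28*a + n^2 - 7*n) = (-4*a + n)/(n - 7)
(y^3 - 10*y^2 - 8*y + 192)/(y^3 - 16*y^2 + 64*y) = (y^2 - 2*y - 24)/(y*(y - 8))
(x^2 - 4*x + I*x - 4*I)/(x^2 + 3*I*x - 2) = (x - 4)/(x + 2*I)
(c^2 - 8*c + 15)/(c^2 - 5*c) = (c - 3)/c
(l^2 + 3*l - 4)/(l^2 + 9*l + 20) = (l - 1)/(l + 5)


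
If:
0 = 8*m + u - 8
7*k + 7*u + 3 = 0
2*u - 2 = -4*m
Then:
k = 19/21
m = 7/6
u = -4/3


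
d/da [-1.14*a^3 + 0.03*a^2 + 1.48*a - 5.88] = -3.42*a^2 + 0.06*a + 1.48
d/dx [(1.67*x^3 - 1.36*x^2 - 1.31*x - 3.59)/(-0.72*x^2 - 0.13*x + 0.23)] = (-1.2024*x^4 - 0.4342*x^3 + 0.3859*x^2 - 5.7952*x - 0.768)/(0.5184*x^4 + 0.1872*x^3 - 0.3143*x^2 - 0.0598*x + 0.0529)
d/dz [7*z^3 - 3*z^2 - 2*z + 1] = 21*z^2 - 6*z - 2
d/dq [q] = 1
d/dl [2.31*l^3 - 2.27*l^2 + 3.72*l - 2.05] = 6.93*l^2 - 4.54*l + 3.72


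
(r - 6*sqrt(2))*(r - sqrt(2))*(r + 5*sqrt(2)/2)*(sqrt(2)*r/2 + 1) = sqrt(2)*r^4/2 - 7*r^3/2 - 16*sqrt(2)*r^2 + 7*r + 30*sqrt(2)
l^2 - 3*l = l*(l - 3)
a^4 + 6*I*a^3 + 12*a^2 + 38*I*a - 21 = (a - 3*I)*(a + I)^2*(a + 7*I)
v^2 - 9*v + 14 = (v - 7)*(v - 2)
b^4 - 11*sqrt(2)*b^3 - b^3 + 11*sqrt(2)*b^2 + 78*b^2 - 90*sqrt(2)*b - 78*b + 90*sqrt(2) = (b - 1)*(b - 5*sqrt(2))*(b - 3*sqrt(2))^2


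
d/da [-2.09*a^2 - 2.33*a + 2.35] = -4.18*a - 2.33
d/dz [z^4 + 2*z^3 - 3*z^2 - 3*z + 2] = 4*z^3 + 6*z^2 - 6*z - 3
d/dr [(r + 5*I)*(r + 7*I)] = 2*r + 12*I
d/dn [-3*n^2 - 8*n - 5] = -6*n - 8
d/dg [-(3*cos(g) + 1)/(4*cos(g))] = -sin(g)/(4*cos(g)^2)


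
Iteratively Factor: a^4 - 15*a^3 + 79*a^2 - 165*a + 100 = (a - 1)*(a^3 - 14*a^2 + 65*a - 100) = (a - 5)*(a - 1)*(a^2 - 9*a + 20) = (a - 5)*(a - 4)*(a - 1)*(a - 5)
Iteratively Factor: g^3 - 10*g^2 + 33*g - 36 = (g - 3)*(g^2 - 7*g + 12) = (g - 4)*(g - 3)*(g - 3)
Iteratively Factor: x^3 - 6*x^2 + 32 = (x + 2)*(x^2 - 8*x + 16) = (x - 4)*(x + 2)*(x - 4)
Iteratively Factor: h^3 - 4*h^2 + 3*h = (h - 3)*(h^2 - h) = (h - 3)*(h - 1)*(h)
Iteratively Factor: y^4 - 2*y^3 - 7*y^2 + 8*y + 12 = (y + 2)*(y^3 - 4*y^2 + y + 6) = (y + 1)*(y + 2)*(y^2 - 5*y + 6) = (y - 2)*(y + 1)*(y + 2)*(y - 3)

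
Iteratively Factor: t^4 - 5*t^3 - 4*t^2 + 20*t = (t - 2)*(t^3 - 3*t^2 - 10*t) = (t - 2)*(t + 2)*(t^2 - 5*t) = (t - 5)*(t - 2)*(t + 2)*(t)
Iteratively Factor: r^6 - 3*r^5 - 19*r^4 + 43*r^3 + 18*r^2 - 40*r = (r + 1)*(r^5 - 4*r^4 - 15*r^3 + 58*r^2 - 40*r) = (r - 2)*(r + 1)*(r^4 - 2*r^3 - 19*r^2 + 20*r) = (r - 2)*(r - 1)*(r + 1)*(r^3 - r^2 - 20*r) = (r - 2)*(r - 1)*(r + 1)*(r + 4)*(r^2 - 5*r) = (r - 5)*(r - 2)*(r - 1)*(r + 1)*(r + 4)*(r)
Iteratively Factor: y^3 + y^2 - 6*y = (y)*(y^2 + y - 6) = y*(y - 2)*(y + 3)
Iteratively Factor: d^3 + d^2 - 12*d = (d - 3)*(d^2 + 4*d) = (d - 3)*(d + 4)*(d)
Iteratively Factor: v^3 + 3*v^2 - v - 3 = (v + 1)*(v^2 + 2*v - 3) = (v + 1)*(v + 3)*(v - 1)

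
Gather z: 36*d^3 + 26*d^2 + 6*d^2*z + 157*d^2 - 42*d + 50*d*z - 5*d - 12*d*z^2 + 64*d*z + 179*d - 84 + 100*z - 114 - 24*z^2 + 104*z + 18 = 36*d^3 + 183*d^2 + 132*d + z^2*(-12*d - 24) + z*(6*d^2 + 114*d + 204) - 180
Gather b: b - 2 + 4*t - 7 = b + 4*t - 9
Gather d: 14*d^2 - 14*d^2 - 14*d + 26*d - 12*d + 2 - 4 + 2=0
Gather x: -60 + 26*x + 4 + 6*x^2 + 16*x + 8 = 6*x^2 + 42*x - 48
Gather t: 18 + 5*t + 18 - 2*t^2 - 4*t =-2*t^2 + t + 36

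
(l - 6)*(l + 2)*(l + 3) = l^3 - l^2 - 24*l - 36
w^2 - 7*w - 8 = (w - 8)*(w + 1)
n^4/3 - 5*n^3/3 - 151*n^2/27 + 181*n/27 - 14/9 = (n/3 + 1)*(n - 7)*(n - 2/3)*(n - 1/3)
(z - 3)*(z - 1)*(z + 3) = z^3 - z^2 - 9*z + 9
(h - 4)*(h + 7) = h^2 + 3*h - 28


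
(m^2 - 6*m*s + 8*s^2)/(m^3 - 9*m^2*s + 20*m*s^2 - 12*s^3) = (m - 4*s)/(m^2 - 7*m*s + 6*s^2)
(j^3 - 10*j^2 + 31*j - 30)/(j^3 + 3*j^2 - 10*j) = (j^2 - 8*j + 15)/(j*(j + 5))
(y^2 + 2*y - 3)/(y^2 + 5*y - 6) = (y + 3)/(y + 6)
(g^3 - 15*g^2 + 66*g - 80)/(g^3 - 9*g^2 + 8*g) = (g^2 - 7*g + 10)/(g*(g - 1))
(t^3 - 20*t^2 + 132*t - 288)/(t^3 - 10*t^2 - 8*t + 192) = (t - 6)/(t + 4)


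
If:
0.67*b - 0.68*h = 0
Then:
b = 1.01492537313433*h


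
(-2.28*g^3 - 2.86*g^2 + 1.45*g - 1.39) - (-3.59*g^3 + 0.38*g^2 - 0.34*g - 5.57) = 1.31*g^3 - 3.24*g^2 + 1.79*g + 4.18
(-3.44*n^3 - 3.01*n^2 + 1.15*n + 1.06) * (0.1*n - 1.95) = -0.344*n^4 + 6.407*n^3 + 5.9845*n^2 - 2.1365*n - 2.067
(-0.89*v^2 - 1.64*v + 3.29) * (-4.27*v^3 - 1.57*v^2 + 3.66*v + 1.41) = 3.8003*v^5 + 8.4001*v^4 - 14.7309*v^3 - 12.4226*v^2 + 9.729*v + 4.6389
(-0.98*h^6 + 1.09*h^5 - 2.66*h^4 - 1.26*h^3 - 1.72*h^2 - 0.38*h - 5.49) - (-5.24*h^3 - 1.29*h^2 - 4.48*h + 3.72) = -0.98*h^6 + 1.09*h^5 - 2.66*h^4 + 3.98*h^3 - 0.43*h^2 + 4.1*h - 9.21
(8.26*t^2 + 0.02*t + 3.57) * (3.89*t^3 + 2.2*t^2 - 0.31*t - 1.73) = 32.1314*t^5 + 18.2498*t^4 + 11.3707*t^3 - 6.442*t^2 - 1.1413*t - 6.1761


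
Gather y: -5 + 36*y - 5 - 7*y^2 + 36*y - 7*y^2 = -14*y^2 + 72*y - 10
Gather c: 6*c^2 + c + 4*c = 6*c^2 + 5*c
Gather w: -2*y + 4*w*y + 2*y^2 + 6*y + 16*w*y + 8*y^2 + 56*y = 20*w*y + 10*y^2 + 60*y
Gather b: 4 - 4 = 0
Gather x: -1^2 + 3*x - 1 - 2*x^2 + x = -2*x^2 + 4*x - 2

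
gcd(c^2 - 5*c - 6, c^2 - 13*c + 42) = c - 6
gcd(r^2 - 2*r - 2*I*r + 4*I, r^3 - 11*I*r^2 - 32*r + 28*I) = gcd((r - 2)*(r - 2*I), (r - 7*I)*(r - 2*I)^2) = r - 2*I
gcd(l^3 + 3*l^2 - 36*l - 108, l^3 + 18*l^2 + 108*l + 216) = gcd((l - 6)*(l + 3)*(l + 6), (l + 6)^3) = l + 6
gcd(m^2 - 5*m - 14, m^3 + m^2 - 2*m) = m + 2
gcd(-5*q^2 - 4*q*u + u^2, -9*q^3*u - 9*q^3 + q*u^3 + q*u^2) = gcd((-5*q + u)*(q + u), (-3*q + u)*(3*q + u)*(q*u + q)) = 1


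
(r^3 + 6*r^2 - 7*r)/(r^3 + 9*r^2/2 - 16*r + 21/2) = 2*r/(2*r - 3)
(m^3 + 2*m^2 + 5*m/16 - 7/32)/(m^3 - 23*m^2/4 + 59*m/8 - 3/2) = (8*m^2 + 18*m + 7)/(4*(2*m^2 - 11*m + 12))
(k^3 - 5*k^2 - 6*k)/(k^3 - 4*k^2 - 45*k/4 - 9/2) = 4*k*(k + 1)/(4*k^2 + 8*k + 3)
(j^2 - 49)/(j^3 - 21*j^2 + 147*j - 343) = (j + 7)/(j^2 - 14*j + 49)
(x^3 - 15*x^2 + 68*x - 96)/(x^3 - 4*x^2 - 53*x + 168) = (x - 4)/(x + 7)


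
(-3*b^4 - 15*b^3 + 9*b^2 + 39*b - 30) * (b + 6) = -3*b^5 - 33*b^4 - 81*b^3 + 93*b^2 + 204*b - 180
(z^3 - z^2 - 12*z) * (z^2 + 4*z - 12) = z^5 + 3*z^4 - 28*z^3 - 36*z^2 + 144*z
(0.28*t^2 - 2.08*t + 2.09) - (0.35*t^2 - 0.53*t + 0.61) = -0.07*t^2 - 1.55*t + 1.48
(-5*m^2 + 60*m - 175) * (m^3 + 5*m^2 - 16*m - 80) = -5*m^5 + 35*m^4 + 205*m^3 - 1435*m^2 - 2000*m + 14000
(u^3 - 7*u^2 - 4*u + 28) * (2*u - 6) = 2*u^4 - 20*u^3 + 34*u^2 + 80*u - 168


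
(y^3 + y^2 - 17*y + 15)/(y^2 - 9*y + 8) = (y^2 + 2*y - 15)/(y - 8)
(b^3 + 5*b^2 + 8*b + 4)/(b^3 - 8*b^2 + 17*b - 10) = (b^3 + 5*b^2 + 8*b + 4)/(b^3 - 8*b^2 + 17*b - 10)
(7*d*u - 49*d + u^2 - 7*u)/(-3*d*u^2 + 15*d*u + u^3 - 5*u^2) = (-7*d*u + 49*d - u^2 + 7*u)/(u*(3*d*u - 15*d - u^2 + 5*u))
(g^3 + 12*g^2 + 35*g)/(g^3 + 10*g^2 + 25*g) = (g + 7)/(g + 5)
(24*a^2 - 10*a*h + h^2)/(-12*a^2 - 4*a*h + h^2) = (-4*a + h)/(2*a + h)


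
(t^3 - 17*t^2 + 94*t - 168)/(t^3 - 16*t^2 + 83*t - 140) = (t - 6)/(t - 5)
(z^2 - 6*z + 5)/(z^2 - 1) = (z - 5)/(z + 1)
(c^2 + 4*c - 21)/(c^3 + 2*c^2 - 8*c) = (c^2 + 4*c - 21)/(c*(c^2 + 2*c - 8))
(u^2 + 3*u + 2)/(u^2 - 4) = (u + 1)/(u - 2)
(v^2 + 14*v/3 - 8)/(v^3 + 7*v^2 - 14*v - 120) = (v - 4/3)/(v^2 + v - 20)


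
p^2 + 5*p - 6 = (p - 1)*(p + 6)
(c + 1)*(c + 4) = c^2 + 5*c + 4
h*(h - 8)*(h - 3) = h^3 - 11*h^2 + 24*h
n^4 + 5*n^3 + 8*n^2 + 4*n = n*(n + 1)*(n + 2)^2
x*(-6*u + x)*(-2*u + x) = 12*u^2*x - 8*u*x^2 + x^3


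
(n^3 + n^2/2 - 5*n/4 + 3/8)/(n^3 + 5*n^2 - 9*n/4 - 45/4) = (4*n^2 - 4*n + 1)/(2*(2*n^2 + 7*n - 15))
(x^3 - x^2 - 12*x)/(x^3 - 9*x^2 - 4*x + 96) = x/(x - 8)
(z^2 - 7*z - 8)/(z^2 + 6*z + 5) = (z - 8)/(z + 5)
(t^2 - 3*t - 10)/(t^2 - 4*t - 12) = (t - 5)/(t - 6)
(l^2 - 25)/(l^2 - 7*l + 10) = (l + 5)/(l - 2)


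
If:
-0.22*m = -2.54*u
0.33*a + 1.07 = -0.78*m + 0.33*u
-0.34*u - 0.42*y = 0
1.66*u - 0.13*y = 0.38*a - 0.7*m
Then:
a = -1.61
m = -0.72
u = -0.06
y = 0.05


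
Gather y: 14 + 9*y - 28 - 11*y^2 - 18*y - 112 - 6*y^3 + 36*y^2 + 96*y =-6*y^3 + 25*y^2 + 87*y - 126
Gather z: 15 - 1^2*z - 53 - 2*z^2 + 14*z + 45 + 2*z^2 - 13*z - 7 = 0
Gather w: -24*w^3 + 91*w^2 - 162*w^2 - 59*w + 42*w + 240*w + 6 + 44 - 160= -24*w^3 - 71*w^2 + 223*w - 110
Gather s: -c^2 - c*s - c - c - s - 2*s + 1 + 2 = -c^2 - 2*c + s*(-c - 3) + 3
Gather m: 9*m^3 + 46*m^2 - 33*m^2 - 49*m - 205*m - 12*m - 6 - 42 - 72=9*m^3 + 13*m^2 - 266*m - 120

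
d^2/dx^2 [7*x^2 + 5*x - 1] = 14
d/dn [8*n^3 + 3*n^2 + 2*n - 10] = 24*n^2 + 6*n + 2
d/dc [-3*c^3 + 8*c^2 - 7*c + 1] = -9*c^2 + 16*c - 7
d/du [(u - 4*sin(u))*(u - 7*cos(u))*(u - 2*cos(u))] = (u - 4*sin(u))*(u - 7*cos(u))*(2*sin(u) + 1) + (u - 4*sin(u))*(u - 2*cos(u))*(7*sin(u) + 1) - (u - 7*cos(u))*(u - 2*cos(u))*(4*cos(u) - 1)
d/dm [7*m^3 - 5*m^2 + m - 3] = 21*m^2 - 10*m + 1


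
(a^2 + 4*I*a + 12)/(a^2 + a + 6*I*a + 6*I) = (a - 2*I)/(a + 1)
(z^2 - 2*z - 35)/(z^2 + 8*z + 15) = (z - 7)/(z + 3)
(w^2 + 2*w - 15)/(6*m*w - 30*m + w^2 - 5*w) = (w^2 + 2*w - 15)/(6*m*w - 30*m + w^2 - 5*w)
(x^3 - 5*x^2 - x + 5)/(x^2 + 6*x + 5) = (x^2 - 6*x + 5)/(x + 5)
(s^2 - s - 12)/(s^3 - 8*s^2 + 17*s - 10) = (s^2 - s - 12)/(s^3 - 8*s^2 + 17*s - 10)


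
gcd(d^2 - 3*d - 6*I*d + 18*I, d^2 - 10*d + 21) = d - 3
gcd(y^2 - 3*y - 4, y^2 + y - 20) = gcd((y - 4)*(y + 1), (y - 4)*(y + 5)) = y - 4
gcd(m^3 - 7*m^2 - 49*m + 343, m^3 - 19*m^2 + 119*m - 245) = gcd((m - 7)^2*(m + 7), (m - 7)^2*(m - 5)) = m^2 - 14*m + 49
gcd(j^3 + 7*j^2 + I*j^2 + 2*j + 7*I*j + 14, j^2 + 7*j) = j + 7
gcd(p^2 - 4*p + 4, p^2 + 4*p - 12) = p - 2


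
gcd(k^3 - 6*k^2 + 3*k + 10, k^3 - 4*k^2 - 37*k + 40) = 1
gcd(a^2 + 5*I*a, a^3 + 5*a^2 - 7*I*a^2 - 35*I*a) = a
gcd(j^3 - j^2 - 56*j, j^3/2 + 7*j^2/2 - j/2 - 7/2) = j + 7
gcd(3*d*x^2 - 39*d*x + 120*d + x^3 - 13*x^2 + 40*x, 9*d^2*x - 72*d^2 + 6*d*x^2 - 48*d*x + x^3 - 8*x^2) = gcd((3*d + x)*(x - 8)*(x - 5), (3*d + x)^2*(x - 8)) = 3*d*x - 24*d + x^2 - 8*x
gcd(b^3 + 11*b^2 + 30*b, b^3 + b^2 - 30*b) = b^2 + 6*b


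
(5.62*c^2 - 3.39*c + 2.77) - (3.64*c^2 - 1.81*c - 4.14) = 1.98*c^2 - 1.58*c + 6.91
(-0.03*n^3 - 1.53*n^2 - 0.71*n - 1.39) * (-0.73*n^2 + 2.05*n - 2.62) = 0.0219*n^5 + 1.0554*n^4 - 2.5396*n^3 + 3.5678*n^2 - 0.989299999999999*n + 3.6418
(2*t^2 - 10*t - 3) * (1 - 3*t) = -6*t^3 + 32*t^2 - t - 3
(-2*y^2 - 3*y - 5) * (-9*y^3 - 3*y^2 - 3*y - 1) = 18*y^5 + 33*y^4 + 60*y^3 + 26*y^2 + 18*y + 5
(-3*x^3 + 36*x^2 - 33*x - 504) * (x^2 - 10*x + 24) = -3*x^5 + 66*x^4 - 465*x^3 + 690*x^2 + 4248*x - 12096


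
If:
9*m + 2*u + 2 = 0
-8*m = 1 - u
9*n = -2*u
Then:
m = -4/25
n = 14/225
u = -7/25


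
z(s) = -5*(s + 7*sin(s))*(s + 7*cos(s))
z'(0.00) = -280.00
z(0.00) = 0.00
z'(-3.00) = -254.78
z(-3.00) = -198.00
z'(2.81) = -74.46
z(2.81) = 96.91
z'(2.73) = -50.00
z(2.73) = 101.91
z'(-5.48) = 9.20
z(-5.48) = -1.37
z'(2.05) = 202.16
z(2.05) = 48.64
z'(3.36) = -124.52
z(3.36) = 32.01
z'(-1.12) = 231.81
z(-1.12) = 71.60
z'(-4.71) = 91.94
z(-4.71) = 54.12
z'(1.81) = 250.24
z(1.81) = -6.52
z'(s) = -5*(1 - 7*sin(s))*(s + 7*sin(s)) - 5*(s + 7*cos(s))*(7*cos(s) + 1)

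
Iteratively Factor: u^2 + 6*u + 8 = (u + 4)*(u + 2)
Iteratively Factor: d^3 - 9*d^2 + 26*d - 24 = (d - 3)*(d^2 - 6*d + 8) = (d - 4)*(d - 3)*(d - 2)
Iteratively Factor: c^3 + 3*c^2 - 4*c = (c)*(c^2 + 3*c - 4) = c*(c + 4)*(c - 1)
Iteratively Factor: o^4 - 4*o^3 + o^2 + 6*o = (o - 2)*(o^3 - 2*o^2 - 3*o) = (o - 2)*(o + 1)*(o^2 - 3*o) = o*(o - 2)*(o + 1)*(o - 3)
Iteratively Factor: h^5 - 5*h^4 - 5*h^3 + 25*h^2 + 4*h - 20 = (h + 2)*(h^4 - 7*h^3 + 9*h^2 + 7*h - 10) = (h - 2)*(h + 2)*(h^3 - 5*h^2 - h + 5) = (h - 2)*(h - 1)*(h + 2)*(h^2 - 4*h - 5) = (h - 2)*(h - 1)*(h + 1)*(h + 2)*(h - 5)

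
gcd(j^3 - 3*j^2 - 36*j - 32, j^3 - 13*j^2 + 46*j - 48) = j - 8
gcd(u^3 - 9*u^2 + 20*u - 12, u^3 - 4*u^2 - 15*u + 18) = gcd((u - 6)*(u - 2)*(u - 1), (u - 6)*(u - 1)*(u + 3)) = u^2 - 7*u + 6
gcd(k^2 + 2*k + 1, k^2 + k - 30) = 1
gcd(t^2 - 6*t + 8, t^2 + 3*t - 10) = t - 2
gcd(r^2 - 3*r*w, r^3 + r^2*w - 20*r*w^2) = r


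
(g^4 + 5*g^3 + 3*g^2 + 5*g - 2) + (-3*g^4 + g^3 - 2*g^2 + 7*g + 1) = -2*g^4 + 6*g^3 + g^2 + 12*g - 1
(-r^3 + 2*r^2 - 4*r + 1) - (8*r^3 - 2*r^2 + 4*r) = -9*r^3 + 4*r^2 - 8*r + 1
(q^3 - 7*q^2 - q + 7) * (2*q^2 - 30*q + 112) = 2*q^5 - 44*q^4 + 320*q^3 - 740*q^2 - 322*q + 784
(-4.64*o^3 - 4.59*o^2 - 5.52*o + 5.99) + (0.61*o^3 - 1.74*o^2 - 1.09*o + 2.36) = -4.03*o^3 - 6.33*o^2 - 6.61*o + 8.35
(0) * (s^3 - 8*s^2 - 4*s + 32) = 0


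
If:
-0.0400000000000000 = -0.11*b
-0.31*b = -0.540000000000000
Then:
No Solution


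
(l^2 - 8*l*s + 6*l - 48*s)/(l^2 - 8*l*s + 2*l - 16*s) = (l + 6)/(l + 2)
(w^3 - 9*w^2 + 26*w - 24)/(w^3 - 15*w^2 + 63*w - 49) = (w^3 - 9*w^2 + 26*w - 24)/(w^3 - 15*w^2 + 63*w - 49)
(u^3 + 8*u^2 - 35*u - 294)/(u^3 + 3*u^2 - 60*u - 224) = (u^2 + u - 42)/(u^2 - 4*u - 32)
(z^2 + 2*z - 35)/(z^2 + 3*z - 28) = (z - 5)/(z - 4)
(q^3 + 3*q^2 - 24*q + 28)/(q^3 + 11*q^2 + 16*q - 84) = (q - 2)/(q + 6)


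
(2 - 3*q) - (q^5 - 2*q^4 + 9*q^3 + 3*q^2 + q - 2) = -q^5 + 2*q^4 - 9*q^3 - 3*q^2 - 4*q + 4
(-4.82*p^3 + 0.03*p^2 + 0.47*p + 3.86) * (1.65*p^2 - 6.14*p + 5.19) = -7.953*p^5 + 29.6443*p^4 - 24.4245*p^3 + 3.6389*p^2 - 21.2611*p + 20.0334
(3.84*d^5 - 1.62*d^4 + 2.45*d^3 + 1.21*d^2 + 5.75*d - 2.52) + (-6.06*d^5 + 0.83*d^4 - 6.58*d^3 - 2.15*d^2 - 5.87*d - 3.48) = -2.22*d^5 - 0.79*d^4 - 4.13*d^3 - 0.94*d^2 - 0.12*d - 6.0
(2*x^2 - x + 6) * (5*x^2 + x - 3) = 10*x^4 - 3*x^3 + 23*x^2 + 9*x - 18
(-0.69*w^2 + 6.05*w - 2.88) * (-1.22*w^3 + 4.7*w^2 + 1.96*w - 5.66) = 0.8418*w^5 - 10.624*w^4 + 30.5962*w^3 + 2.2274*w^2 - 39.8878*w + 16.3008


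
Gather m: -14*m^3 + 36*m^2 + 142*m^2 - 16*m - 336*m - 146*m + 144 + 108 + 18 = -14*m^3 + 178*m^2 - 498*m + 270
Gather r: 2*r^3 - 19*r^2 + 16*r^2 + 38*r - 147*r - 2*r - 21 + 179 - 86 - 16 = 2*r^3 - 3*r^2 - 111*r + 56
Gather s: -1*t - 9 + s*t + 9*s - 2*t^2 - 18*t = s*(t + 9) - 2*t^2 - 19*t - 9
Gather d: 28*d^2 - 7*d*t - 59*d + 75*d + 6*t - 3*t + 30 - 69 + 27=28*d^2 + d*(16 - 7*t) + 3*t - 12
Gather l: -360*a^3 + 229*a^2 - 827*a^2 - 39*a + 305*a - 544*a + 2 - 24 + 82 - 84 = -360*a^3 - 598*a^2 - 278*a - 24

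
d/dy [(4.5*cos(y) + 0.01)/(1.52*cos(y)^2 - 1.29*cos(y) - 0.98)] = (6.84*cos(y)^2 + 0.0304000000000002*cos(y) + 4.3971)*sin(y)/(2.3104*cos(y)^4 - 3.9216*cos(y)^3 - 1.3151*cos(y)^2 + 2.5284*cos(y) + 0.9604)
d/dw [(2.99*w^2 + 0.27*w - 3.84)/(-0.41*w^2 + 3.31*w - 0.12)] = (10.0076*w^2 - 3.8664*w + 12.678)/(0.1681*w^4 - 2.7142*w^3 + 11.0545*w^2 - 0.7944*w + 0.0144)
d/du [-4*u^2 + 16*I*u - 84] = -8*u + 16*I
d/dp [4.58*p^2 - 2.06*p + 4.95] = 9.16*p - 2.06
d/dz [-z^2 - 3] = -2*z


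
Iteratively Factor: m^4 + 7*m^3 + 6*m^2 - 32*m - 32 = (m + 4)*(m^3 + 3*m^2 - 6*m - 8) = (m + 4)^2*(m^2 - m - 2) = (m - 2)*(m + 4)^2*(m + 1)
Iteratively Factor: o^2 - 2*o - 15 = (o + 3)*(o - 5)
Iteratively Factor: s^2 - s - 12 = (s - 4)*(s + 3)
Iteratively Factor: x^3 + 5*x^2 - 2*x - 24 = (x + 4)*(x^2 + x - 6) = (x - 2)*(x + 4)*(x + 3)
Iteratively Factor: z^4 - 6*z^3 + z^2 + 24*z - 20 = (z - 1)*(z^3 - 5*z^2 - 4*z + 20) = (z - 5)*(z - 1)*(z^2 - 4) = (z - 5)*(z - 1)*(z + 2)*(z - 2)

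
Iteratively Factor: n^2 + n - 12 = (n + 4)*(n - 3)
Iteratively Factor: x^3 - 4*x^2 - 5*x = (x)*(x^2 - 4*x - 5) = x*(x - 5)*(x + 1)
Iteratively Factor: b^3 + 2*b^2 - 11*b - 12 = (b + 4)*(b^2 - 2*b - 3) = (b - 3)*(b + 4)*(b + 1)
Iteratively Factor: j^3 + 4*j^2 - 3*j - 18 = (j + 3)*(j^2 + j - 6) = (j + 3)^2*(j - 2)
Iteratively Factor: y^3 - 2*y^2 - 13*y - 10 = (y + 2)*(y^2 - 4*y - 5) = (y + 1)*(y + 2)*(y - 5)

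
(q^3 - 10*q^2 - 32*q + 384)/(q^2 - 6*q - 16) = (q^2 - 2*q - 48)/(q + 2)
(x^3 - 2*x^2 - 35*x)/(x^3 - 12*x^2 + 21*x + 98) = x*(x + 5)/(x^2 - 5*x - 14)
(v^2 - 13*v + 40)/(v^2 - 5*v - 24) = (v - 5)/(v + 3)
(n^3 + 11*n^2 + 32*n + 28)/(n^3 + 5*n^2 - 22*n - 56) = (n + 2)/(n - 4)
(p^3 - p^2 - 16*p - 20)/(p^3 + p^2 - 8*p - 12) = (p - 5)/(p - 3)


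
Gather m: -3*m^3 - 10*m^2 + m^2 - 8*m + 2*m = -3*m^3 - 9*m^2 - 6*m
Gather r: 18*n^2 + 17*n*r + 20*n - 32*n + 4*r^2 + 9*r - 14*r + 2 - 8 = 18*n^2 - 12*n + 4*r^2 + r*(17*n - 5) - 6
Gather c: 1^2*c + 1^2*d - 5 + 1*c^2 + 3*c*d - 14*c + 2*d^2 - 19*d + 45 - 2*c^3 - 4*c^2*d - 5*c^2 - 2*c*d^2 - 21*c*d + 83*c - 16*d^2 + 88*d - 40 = -2*c^3 + c^2*(-4*d - 4) + c*(-2*d^2 - 18*d + 70) - 14*d^2 + 70*d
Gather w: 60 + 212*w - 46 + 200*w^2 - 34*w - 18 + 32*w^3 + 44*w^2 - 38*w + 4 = 32*w^3 + 244*w^2 + 140*w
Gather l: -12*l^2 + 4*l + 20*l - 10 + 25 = -12*l^2 + 24*l + 15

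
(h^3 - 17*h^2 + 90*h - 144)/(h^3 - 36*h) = (h^2 - 11*h + 24)/(h*(h + 6))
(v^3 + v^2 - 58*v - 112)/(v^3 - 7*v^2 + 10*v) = (v^3 + v^2 - 58*v - 112)/(v*(v^2 - 7*v + 10))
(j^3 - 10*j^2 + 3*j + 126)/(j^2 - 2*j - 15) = (j^2 - 13*j + 42)/(j - 5)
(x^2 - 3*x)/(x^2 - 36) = x*(x - 3)/(x^2 - 36)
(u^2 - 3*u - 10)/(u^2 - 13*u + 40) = (u + 2)/(u - 8)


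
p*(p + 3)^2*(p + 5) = p^4 + 11*p^3 + 39*p^2 + 45*p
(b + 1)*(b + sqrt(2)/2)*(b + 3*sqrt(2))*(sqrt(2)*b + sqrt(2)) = sqrt(2)*b^4 + 2*sqrt(2)*b^3 + 7*b^3 + 4*sqrt(2)*b^2 + 14*b^2 + 7*b + 6*sqrt(2)*b + 3*sqrt(2)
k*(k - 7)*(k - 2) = k^3 - 9*k^2 + 14*k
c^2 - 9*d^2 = (c - 3*d)*(c + 3*d)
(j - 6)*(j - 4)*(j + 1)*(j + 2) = j^4 - 7*j^3 - 4*j^2 + 52*j + 48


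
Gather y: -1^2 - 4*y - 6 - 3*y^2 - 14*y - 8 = -3*y^2 - 18*y - 15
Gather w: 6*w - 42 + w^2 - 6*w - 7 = w^2 - 49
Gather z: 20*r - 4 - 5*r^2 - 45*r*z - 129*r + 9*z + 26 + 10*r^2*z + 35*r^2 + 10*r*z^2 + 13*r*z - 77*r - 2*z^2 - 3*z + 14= 30*r^2 - 186*r + z^2*(10*r - 2) + z*(10*r^2 - 32*r + 6) + 36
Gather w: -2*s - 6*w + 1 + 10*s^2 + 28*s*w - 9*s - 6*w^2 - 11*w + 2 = 10*s^2 - 11*s - 6*w^2 + w*(28*s - 17) + 3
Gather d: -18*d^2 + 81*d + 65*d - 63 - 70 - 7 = -18*d^2 + 146*d - 140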